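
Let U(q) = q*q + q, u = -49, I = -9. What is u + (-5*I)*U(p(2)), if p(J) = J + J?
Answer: 851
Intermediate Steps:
p(J) = 2*J
U(q) = q + q**2 (U(q) = q**2 + q = q + q**2)
u + (-5*I)*U(p(2)) = -49 + (-5*(-9))*((2*2)*(1 + 2*2)) = -49 + 45*(4*(1 + 4)) = -49 + 45*(4*5) = -49 + 45*20 = -49 + 900 = 851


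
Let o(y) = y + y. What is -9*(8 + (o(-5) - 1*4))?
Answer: 54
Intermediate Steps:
o(y) = 2*y
-9*(8 + (o(-5) - 1*4)) = -9*(8 + (2*(-5) - 1*4)) = -9*(8 + (-10 - 4)) = -9*(8 - 14) = -9*(-6) = 54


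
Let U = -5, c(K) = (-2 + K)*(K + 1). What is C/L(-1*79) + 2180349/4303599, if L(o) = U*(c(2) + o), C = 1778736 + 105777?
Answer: 2703683166714/566640535 ≈ 4771.4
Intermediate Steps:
C = 1884513
c(K) = (1 + K)*(-2 + K) (c(K) = (-2 + K)*(1 + K) = (1 + K)*(-2 + K))
L(o) = -5*o (L(o) = -5*((-2 + 2² - 1*2) + o) = -5*((-2 + 4 - 2) + o) = -5*(0 + o) = -5*o)
C/L(-1*79) + 2180349/4303599 = 1884513/((-(-5)*79)) + 2180349/4303599 = 1884513/((-5*(-79))) + 2180349*(1/4303599) = 1884513/395 + 726783/1434533 = 2703683166714/566640535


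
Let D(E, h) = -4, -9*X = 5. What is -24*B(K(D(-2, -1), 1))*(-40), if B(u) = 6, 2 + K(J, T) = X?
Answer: 5760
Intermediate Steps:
X = -5/9 (X = -1/9*5 = -5/9 ≈ -0.55556)
K(J, T) = -23/9 (K(J, T) = -2 - 5/9 = -23/9)
-24*B(K(D(-2, -1), 1))*(-40) = -24*6*(-40) = -144*(-40) = 5760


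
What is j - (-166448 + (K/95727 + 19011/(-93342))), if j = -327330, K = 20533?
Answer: -479179005514159/2978449878 ≈ -1.6088e+5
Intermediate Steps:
j - (-166448 + (K/95727 + 19011/(-93342))) = -327330 - (-166448 + (20533/95727 + 19011/(-93342))) = -327330 - (-166448 + (20533*(1/95727) + 19011*(-1/93342))) = -327330 - (-166448 + (20533/95727 - 6337/31114)) = -327330 - (-166448 + 32241763/2978449878) = -327330 - 1*(-495756993051581/2978449878) = -327330 + 495756993051581/2978449878 = -479179005514159/2978449878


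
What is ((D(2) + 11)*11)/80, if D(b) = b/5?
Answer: 627/400 ≈ 1.5675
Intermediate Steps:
D(b) = b/5 (D(b) = b*(⅕) = b/5)
((D(2) + 11)*11)/80 = (((⅕)*2 + 11)*11)/80 = ((⅖ + 11)*11)*(1/80) = ((57/5)*11)*(1/80) = (627/5)*(1/80) = 627/400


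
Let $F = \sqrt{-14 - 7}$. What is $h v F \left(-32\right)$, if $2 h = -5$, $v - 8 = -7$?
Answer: $80 i \sqrt{21} \approx 366.61 i$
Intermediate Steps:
$v = 1$ ($v = 8 - 7 = 1$)
$h = - \frac{5}{2}$ ($h = \frac{1}{2} \left(-5\right) = - \frac{5}{2} \approx -2.5$)
$F = i \sqrt{21}$ ($F = \sqrt{-21} = i \sqrt{21} \approx 4.5826 i$)
$h v F \left(-32\right) = \left(- \frac{5}{2}\right) 1 i \sqrt{21} \left(-32\right) = - \frac{5 i \sqrt{21}}{2} \left(-32\right) = 80 i \sqrt{21}$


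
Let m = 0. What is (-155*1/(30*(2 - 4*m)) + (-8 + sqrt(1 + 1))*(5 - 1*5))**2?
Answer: 961/144 ≈ 6.6736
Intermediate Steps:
(-155*1/(30*(2 - 4*m)) + (-8 + sqrt(1 + 1))*(5 - 1*5))**2 = (-155*1/(30*(2 - 4*0)) + (-8 + sqrt(1 + 1))*(5 - 1*5))**2 = (-155*1/(30*(2 + 0)) + (-8 + sqrt(2))*(5 - 5))**2 = (-155/(30*2) + (-8 + sqrt(2))*0)**2 = (-155/60 + 0)**2 = (-155*1/60 + 0)**2 = (-31/12 + 0)**2 = (-31/12)**2 = 961/144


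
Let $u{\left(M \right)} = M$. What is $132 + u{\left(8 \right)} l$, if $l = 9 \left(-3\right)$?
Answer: $-84$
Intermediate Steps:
$l = -27$
$132 + u{\left(8 \right)} l = 132 + 8 \left(-27\right) = 132 - 216 = -84$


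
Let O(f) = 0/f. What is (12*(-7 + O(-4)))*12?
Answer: -1008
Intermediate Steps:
O(f) = 0
(12*(-7 + O(-4)))*12 = (12*(-7 + 0))*12 = (12*(-7))*12 = -84*12 = -1008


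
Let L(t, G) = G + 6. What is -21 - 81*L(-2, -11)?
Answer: 384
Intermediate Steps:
L(t, G) = 6 + G
-21 - 81*L(-2, -11) = -21 - 81*(6 - 11) = -21 - 81*(-5) = -21 + 405 = 384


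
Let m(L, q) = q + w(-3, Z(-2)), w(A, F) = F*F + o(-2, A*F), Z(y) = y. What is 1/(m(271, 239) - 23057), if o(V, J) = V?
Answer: -1/22816 ≈ -4.3829e-5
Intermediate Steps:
w(A, F) = -2 + F² (w(A, F) = F*F - 2 = F² - 2 = -2 + F²)
m(L, q) = 2 + q (m(L, q) = q + (-2 + (-2)²) = q + (-2 + 4) = q + 2 = 2 + q)
1/(m(271, 239) - 23057) = 1/((2 + 239) - 23057) = 1/(241 - 23057) = 1/(-22816) = -1/22816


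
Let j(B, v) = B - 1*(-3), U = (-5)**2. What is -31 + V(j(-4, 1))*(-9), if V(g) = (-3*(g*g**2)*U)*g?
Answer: 644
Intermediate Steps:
U = 25
j(B, v) = 3 + B (j(B, v) = B + 3 = 3 + B)
V(g) = -75*g**4 (V(g) = (-3*(g*g**2)*25)*g = (-3*g**3*25)*g = (-75*g**3)*g = -75*g**4)
-31 + V(j(-4, 1))*(-9) = -31 - 75*(3 - 4)**4*(-9) = -31 - 75*(-1)**4*(-9) = -31 - 75*1*(-9) = -31 - 75*(-9) = -31 + 675 = 644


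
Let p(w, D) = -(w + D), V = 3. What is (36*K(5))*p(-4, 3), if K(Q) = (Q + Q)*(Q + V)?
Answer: 2880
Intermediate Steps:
K(Q) = 2*Q*(3 + Q) (K(Q) = (Q + Q)*(Q + 3) = (2*Q)*(3 + Q) = 2*Q*(3 + Q))
p(w, D) = -D - w (p(w, D) = -(D + w) = -D - w)
(36*K(5))*p(-4, 3) = (36*(2*5*(3 + 5)))*(-1*3 - 1*(-4)) = (36*(2*5*8))*(-3 + 4) = (36*80)*1 = 2880*1 = 2880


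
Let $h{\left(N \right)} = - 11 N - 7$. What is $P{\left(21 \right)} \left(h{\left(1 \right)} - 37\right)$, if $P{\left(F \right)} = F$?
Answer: $-1155$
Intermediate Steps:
$h{\left(N \right)} = -7 - 11 N$
$P{\left(21 \right)} \left(h{\left(1 \right)} - 37\right) = 21 \left(\left(-7 - 11\right) - 37\right) = 21 \left(-18 - 37\right) = 21 \left(-55\right) = -1155$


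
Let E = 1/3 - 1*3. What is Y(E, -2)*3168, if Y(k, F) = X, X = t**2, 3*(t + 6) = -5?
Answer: 186208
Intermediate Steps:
t = -23/3 (t = -6 + (1/3)*(-5) = -6 - 5/3 = -23/3 ≈ -7.6667)
E = -8/3 (E = 1/3 - 3 = -8/3 ≈ -2.6667)
X = 529/9 (X = (-23/3)**2 = 529/9 ≈ 58.778)
Y(k, F) = 529/9
Y(E, -2)*3168 = (529/9)*3168 = 186208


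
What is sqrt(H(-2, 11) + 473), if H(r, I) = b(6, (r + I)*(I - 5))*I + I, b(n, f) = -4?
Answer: 2*sqrt(110) ≈ 20.976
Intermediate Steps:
H(r, I) = -3*I (H(r, I) = -4*I + I = -3*I)
sqrt(H(-2, 11) + 473) = sqrt(-3*11 + 473) = sqrt(-33 + 473) = sqrt(440) = 2*sqrt(110)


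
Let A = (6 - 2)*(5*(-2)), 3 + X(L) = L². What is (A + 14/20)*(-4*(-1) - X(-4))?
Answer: 3537/10 ≈ 353.70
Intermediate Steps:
X(L) = -3 + L²
A = -40 (A = 4*(-10) = -40)
(A + 14/20)*(-4*(-1) - X(-4)) = (-40 + 14/20)*(-4*(-1) - (-3 + (-4)²)) = (-40 + 14*(1/20))*(4 - (-3 + 16)) = (-40 + 7/10)*(4 - 1*13) = -393*(4 - 13)/10 = -393/10*(-9) = 3537/10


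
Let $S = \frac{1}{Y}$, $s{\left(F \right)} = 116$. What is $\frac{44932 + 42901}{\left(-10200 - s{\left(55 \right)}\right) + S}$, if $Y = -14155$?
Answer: $- \frac{1243276115}{146022981} \approx -8.5143$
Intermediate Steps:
$S = - \frac{1}{14155}$ ($S = \frac{1}{-14155} = - \frac{1}{14155} \approx -7.0646 \cdot 10^{-5}$)
$\frac{44932 + 42901}{\left(-10200 - s{\left(55 \right)}\right) + S} = \frac{44932 + 42901}{\left(-10200 - 116\right) - \frac{1}{14155}} = \frac{87833}{\left(-10200 - 116\right) - \frac{1}{14155}} = \frac{87833}{-10316 - \frac{1}{14155}} = \frac{87833}{- \frac{146022981}{14155}} = 87833 \left(- \frac{14155}{146022981}\right) = - \frac{1243276115}{146022981}$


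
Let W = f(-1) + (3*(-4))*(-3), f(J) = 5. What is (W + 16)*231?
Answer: 13167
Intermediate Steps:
W = 41 (W = 5 + (3*(-4))*(-3) = 5 - 12*(-3) = 5 + 36 = 41)
(W + 16)*231 = (41 + 16)*231 = 57*231 = 13167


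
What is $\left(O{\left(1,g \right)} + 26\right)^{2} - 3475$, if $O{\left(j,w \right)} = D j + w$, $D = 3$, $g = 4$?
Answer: $-2386$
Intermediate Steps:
$O{\left(j,w \right)} = w + 3 j$ ($O{\left(j,w \right)} = 3 j + w = w + 3 j$)
$\left(O{\left(1,g \right)} + 26\right)^{2} - 3475 = \left(\left(4 + 3 \cdot 1\right) + 26\right)^{2} - 3475 = \left(\left(4 + 3\right) + 26\right)^{2} - 3475 = \left(7 + 26\right)^{2} - 3475 = 33^{2} - 3475 = 1089 - 3475 = -2386$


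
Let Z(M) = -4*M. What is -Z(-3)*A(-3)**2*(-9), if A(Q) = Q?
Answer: 972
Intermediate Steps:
-Z(-3)*A(-3)**2*(-9) = --4*(-3)*(-3)**2*(-9) = -12*9*(-9) = -108*(-9) = -1*(-972) = 972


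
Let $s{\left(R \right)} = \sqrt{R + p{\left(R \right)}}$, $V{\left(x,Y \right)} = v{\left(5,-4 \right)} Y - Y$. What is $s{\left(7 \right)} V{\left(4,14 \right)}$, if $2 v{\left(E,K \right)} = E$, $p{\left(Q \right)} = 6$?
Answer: $21 \sqrt{13} \approx 75.717$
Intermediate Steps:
$v{\left(E,K \right)} = \frac{E}{2}$
$V{\left(x,Y \right)} = \frac{3 Y}{2}$ ($V{\left(x,Y \right)} = \frac{1}{2} \cdot 5 Y - Y = \frac{5 Y}{2} - Y = \frac{3 Y}{2}$)
$s{\left(R \right)} = \sqrt{6 + R}$ ($s{\left(R \right)} = \sqrt{R + 6} = \sqrt{6 + R}$)
$s{\left(7 \right)} V{\left(4,14 \right)} = \sqrt{6 + 7} \cdot \frac{3}{2} \cdot 14 = \sqrt{13} \cdot 21 = 21 \sqrt{13}$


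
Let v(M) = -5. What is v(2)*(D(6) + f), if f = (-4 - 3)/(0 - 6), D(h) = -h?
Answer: 145/6 ≈ 24.167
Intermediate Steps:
f = 7/6 (f = -7/(-6) = -7*(-⅙) = 7/6 ≈ 1.1667)
v(2)*(D(6) + f) = -5*(-1*6 + 7/6) = -5*(-6 + 7/6) = -5*(-29/6) = 145/6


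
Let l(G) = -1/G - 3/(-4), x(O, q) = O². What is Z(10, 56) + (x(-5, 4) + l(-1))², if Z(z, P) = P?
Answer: 12345/16 ≈ 771.56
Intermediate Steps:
l(G) = ¾ - 1/G (l(G) = -1/G - 3*(-¼) = -1/G + ¾ = ¾ - 1/G)
Z(10, 56) + (x(-5, 4) + l(-1))² = 56 + ((-5)² + (¾ - 1/(-1)))² = 56 + (25 + (¾ - 1*(-1)))² = 56 + (25 + (¾ + 1))² = 56 + (25 + 7/4)² = 56 + (107/4)² = 56 + 11449/16 = 12345/16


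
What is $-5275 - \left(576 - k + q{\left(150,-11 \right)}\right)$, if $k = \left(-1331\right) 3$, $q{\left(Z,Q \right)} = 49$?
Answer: $-9893$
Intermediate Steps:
$k = -3993$
$-5275 - \left(576 - k + q{\left(150,-11 \right)}\right) = -5275 - 4618 = -9893$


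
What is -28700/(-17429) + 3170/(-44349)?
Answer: 1217566370/772958721 ≈ 1.5752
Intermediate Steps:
-28700/(-17429) + 3170/(-44349) = -28700*(-1/17429) + 3170*(-1/44349) = 28700/17429 - 3170/44349 = 1217566370/772958721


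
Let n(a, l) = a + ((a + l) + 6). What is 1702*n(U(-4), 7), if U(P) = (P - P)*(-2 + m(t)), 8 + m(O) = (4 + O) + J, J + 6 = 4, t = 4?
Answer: 22126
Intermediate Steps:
J = -2 (J = -6 + 4 = -2)
m(O) = -6 + O (m(O) = -8 + ((4 + O) - 2) = -8 + (2 + O) = -6 + O)
U(P) = 0 (U(P) = (P - P)*(-2 + (-6 + 4)) = 0*(-2 - 2) = 0*(-4) = 0)
n(a, l) = 6 + l + 2*a (n(a, l) = a + (6 + a + l) = 6 + l + 2*a)
1702*n(U(-4), 7) = 1702*(6 + 7 + 2*0) = 1702*(6 + 7 + 0) = 1702*13 = 22126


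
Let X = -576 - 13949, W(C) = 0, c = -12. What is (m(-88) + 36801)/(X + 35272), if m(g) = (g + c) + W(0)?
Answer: 36701/20747 ≈ 1.7690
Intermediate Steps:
m(g) = -12 + g (m(g) = (g - 12) + 0 = (-12 + g) + 0 = -12 + g)
X = -14525
(m(-88) + 36801)/(X + 35272) = ((-12 - 88) + 36801)/(-14525 + 35272) = (-100 + 36801)/20747 = 36701*(1/20747) = 36701/20747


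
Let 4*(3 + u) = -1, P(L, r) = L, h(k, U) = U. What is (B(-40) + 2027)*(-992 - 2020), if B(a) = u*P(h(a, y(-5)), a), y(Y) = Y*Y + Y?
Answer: -5909544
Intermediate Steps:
y(Y) = Y + Y**2 (y(Y) = Y**2 + Y = Y + Y**2)
u = -13/4 (u = -3 + (1/4)*(-1) = -3 - 1/4 = -13/4 ≈ -3.2500)
B(a) = -65 (B(a) = -(-65)*(1 - 5)/4 = -(-65)*(-4)/4 = -13/4*20 = -65)
(B(-40) + 2027)*(-992 - 2020) = (-65 + 2027)*(-992 - 2020) = 1962*(-3012) = -5909544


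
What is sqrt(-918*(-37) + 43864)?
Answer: sqrt(77830) ≈ 278.98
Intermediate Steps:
sqrt(-918*(-37) + 43864) = sqrt(33966 + 43864) = sqrt(77830)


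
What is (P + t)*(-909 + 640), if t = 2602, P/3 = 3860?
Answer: -3814958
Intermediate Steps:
P = 11580 (P = 3*3860 = 11580)
(P + t)*(-909 + 640) = (11580 + 2602)*(-909 + 640) = 14182*(-269) = -3814958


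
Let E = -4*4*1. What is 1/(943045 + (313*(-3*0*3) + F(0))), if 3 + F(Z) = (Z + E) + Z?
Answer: 1/943026 ≈ 1.0604e-6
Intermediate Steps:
E = -16 (E = -16*1 = -16)
F(Z) = -19 + 2*Z (F(Z) = -3 + ((Z - 16) + Z) = -3 + ((-16 + Z) + Z) = -3 + (-16 + 2*Z) = -19 + 2*Z)
1/(943045 + (313*(-3*0*3) + F(0))) = 1/(943045 + (313*(-3*0*3) + (-19 + 2*0))) = 1/(943045 + (313*(0*3) + (-19 + 0))) = 1/(943045 + (313*0 - 19)) = 1/(943045 + (0 - 19)) = 1/(943045 - 19) = 1/943026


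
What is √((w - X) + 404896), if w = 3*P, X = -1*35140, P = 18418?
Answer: √495290 ≈ 703.77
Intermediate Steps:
X = -35140
w = 55254 (w = 3*18418 = 55254)
√((w - X) + 404896) = √((55254 - 1*(-35140)) + 404896) = √((55254 + 35140) + 404896) = √(90394 + 404896) = √495290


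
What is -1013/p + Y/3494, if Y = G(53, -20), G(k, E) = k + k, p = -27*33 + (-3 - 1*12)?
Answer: 1817729/1582782 ≈ 1.1484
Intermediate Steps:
p = -906 (p = -891 + (-3 - 12) = -891 - 15 = -906)
G(k, E) = 2*k
Y = 106 (Y = 2*53 = 106)
-1013/p + Y/3494 = -1013/(-906) + 106/3494 = -1013*(-1/906) + 106*(1/3494) = 1013/906 + 53/1747 = 1817729/1582782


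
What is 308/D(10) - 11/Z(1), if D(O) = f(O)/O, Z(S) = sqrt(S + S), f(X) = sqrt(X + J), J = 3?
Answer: -11*sqrt(2)/2 + 3080*sqrt(13)/13 ≈ 846.46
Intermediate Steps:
f(X) = sqrt(3 + X) (f(X) = sqrt(X + 3) = sqrt(3 + X))
Z(S) = sqrt(2)*sqrt(S) (Z(S) = sqrt(2*S) = sqrt(2)*sqrt(S))
D(O) = sqrt(3 + O)/O
308/D(10) - 11/Z(1) = 308/((sqrt(3 + 10)/10)) - 11*sqrt(2)/2 = 308/((sqrt(13)/10)) - 11*sqrt(2)/2 = 308*(10*sqrt(13)/13) - 11*sqrt(2)/2 = 3080*sqrt(13)/13 - 11*sqrt(2)/2 = -11*sqrt(2)/2 + 3080*sqrt(13)/13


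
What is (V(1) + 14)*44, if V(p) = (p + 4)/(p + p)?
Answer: 726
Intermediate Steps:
V(p) = (4 + p)/(2*p) (V(p) = (4 + p)/((2*p)) = (4 + p)*(1/(2*p)) = (4 + p)/(2*p))
(V(1) + 14)*44 = ((½)*(4 + 1)/1 + 14)*44 = ((½)*1*5 + 14)*44 = (5/2 + 14)*44 = (33/2)*44 = 726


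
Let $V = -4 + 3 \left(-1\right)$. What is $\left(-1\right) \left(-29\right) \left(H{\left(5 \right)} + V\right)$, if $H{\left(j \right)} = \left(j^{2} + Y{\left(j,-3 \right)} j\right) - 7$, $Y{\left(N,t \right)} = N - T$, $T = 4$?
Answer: $464$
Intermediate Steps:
$Y{\left(N,t \right)} = -4 + N$ ($Y{\left(N,t \right)} = N - 4 = -4 + N$)
$H{\left(j \right)} = -7 + j^{2} + j \left(-4 + j\right)$ ($H{\left(j \right)} = \left(j^{2} + \left(-4 + j\right) j\right) - 7 = \left(j^{2} + j \left(-4 + j\right)\right) - 7 = -7 + j^{2} + j \left(-4 + j\right)$)
$V = -7$ ($V = -4 - 3 = -7$)
$\left(-1\right) \left(-29\right) \left(H{\left(5 \right)} + V\right) = \left(-1\right) \left(-29\right) \left(\left(-7 + 5^{2} + 5 \left(-4 + 5\right)\right) - 7\right) = 29 \left(\left(-7 + 25 + 5 \cdot 1\right) - 7\right) = 29 \left(\left(-7 + 25 + 5\right) - 7\right) = 29 \left(23 - 7\right) = 29 \cdot 16 = 464$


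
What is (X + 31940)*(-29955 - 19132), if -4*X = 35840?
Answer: -1128019260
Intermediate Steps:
X = -8960 (X = -¼*35840 = -8960)
(X + 31940)*(-29955 - 19132) = (-8960 + 31940)*(-29955 - 19132) = 22980*(-49087) = -1128019260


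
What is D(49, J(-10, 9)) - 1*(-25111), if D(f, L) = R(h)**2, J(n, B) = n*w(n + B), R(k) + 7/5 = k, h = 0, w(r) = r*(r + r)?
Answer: 627824/25 ≈ 25113.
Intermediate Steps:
w(r) = 2*r**2 (w(r) = r*(2*r) = 2*r**2)
R(k) = -7/5 + k
J(n, B) = 2*n*(B + n)**2 (J(n, B) = n*(2*(n + B)**2) = n*(2*(B + n)**2) = 2*n*(B + n)**2)
D(f, L) = 49/25 (D(f, L) = (-7/5 + 0)**2 = (-7/5)**2 = 49/25)
D(49, J(-10, 9)) - 1*(-25111) = 49/25 - 1*(-25111) = 49/25 + 25111 = 627824/25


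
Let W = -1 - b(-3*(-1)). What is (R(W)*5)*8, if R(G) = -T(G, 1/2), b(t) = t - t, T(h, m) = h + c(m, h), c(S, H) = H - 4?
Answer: 240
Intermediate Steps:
c(S, H) = -4 + H
T(h, m) = -4 + 2*h (T(h, m) = h + (-4 + h) = -4 + 2*h)
b(t) = 0
W = -1 (W = -1 - 1*0 = -1 + 0 = -1)
R(G) = 4 - 2*G (R(G) = -(-4 + 2*G) = 4 - 2*G)
(R(W)*5)*8 = ((4 - 2*(-1))*5)*8 = ((4 + 2)*5)*8 = (6*5)*8 = 30*8 = 240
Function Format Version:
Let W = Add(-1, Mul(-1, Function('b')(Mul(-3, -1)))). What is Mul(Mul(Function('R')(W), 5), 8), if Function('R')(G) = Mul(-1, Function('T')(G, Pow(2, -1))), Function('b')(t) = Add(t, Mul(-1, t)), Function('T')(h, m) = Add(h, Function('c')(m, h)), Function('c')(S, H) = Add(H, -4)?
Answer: 240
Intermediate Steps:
Function('c')(S, H) = Add(-4, H)
Function('T')(h, m) = Add(-4, Mul(2, h)) (Function('T')(h, m) = Add(h, Add(-4, h)) = Add(-4, Mul(2, h)))
Function('b')(t) = 0
W = -1 (W = Add(-1, Mul(-1, 0)) = Add(-1, 0) = -1)
Function('R')(G) = Add(4, Mul(-2, G)) (Function('R')(G) = Mul(-1, Add(-4, Mul(2, G))) = Add(4, Mul(-2, G)))
Mul(Mul(Function('R')(W), 5), 8) = Mul(Mul(Add(4, Mul(-2, -1)), 5), 8) = Mul(Mul(Add(4, 2), 5), 8) = Mul(Mul(6, 5), 8) = Mul(30, 8) = 240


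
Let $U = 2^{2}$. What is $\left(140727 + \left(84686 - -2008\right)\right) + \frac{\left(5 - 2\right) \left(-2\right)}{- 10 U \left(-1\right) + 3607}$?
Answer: $\frac{829404381}{3647} \approx 2.2742 \cdot 10^{5}$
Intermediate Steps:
$U = 4$
$\left(140727 + \left(84686 - -2008\right)\right) + \frac{\left(5 - 2\right) \left(-2\right)}{- 10 U \left(-1\right) + 3607} = \left(140727 + \left(84686 - -2008\right)\right) + \frac{\left(5 - 2\right) \left(-2\right)}{\left(-10\right) 4 \left(-1\right) + 3607} = \left(140727 + \left(84686 + 2008\right)\right) + \frac{3 \left(-2\right)}{\left(-40\right) \left(-1\right) + 3607} = \left(140727 + 86694\right) + \frac{1}{40 + 3607} \left(-6\right) = 227421 + \frac{1}{3647} \left(-6\right) = 227421 - \frac{6}{3647} = \frac{829404381}{3647}$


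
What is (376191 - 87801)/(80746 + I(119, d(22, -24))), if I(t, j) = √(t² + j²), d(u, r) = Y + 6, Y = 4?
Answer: 4657267788/1303980451 - 57678*√14261/1303980451 ≈ 3.5663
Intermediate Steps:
d(u, r) = 10 (d(u, r) = 4 + 6 = 10)
I(t, j) = √(j² + t²)
(376191 - 87801)/(80746 + I(119, d(22, -24))) = (376191 - 87801)/(80746 + √(10² + 119²)) = 288390/(80746 + √(100 + 14161)) = 288390/(80746 + √14261)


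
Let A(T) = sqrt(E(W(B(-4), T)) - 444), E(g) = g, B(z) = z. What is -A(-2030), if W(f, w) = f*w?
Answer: -2*sqrt(1919) ≈ -87.613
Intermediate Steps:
A(T) = sqrt(-444 - 4*T) (A(T) = sqrt(-4*T - 444) = sqrt(-444 - 4*T))
-A(-2030) = -2*sqrt(-111 - 1*(-2030)) = -2*sqrt(-111 + 2030) = -2*sqrt(1919)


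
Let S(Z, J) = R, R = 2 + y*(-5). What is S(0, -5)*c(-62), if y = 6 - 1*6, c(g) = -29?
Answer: -58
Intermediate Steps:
y = 0 (y = 6 - 6 = 0)
R = 2 (R = 2 + 0*(-5) = 2 + 0 = 2)
S(Z, J) = 2
S(0, -5)*c(-62) = 2*(-29) = -58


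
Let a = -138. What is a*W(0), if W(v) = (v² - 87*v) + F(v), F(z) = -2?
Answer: 276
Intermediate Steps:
W(v) = -2 + v² - 87*v (W(v) = (v² - 87*v) - 2 = -2 + v² - 87*v)
a*W(0) = -138*(-2 + 0² - 87*0) = -138*(-2 + 0 + 0) = -138*(-2) = 276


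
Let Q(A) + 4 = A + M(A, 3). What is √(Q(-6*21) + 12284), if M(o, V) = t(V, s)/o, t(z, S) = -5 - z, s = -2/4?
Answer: √5359942/21 ≈ 110.25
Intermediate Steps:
s = -½ (s = -2*¼ = -½ ≈ -0.50000)
M(o, V) = (-5 - V)/o
Q(A) = -4 + A - 8/A (Q(A) = -4 + (A + (-5 - 1*3)/A) = -4 + (A + (-5 - 3)/A) = -4 + (A - 8/A) = -4 + A - 8/A)
√(Q(-6*21) + 12284) = √((-4 - 6*21 - 8/((-6*21))) + 12284) = √((-4 - 126 - 8/(-126)) + 12284) = √((-4 - 126 - 8*(-1/126)) + 12284) = √((-4 - 126 + 4/63) + 12284) = √(-8186/63 + 12284) = √(765706/63) = √5359942/21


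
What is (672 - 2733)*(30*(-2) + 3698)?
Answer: -7497918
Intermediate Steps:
(672 - 2733)*(30*(-2) + 3698) = -2061*(-60 + 3698) = -2061*3638 = -7497918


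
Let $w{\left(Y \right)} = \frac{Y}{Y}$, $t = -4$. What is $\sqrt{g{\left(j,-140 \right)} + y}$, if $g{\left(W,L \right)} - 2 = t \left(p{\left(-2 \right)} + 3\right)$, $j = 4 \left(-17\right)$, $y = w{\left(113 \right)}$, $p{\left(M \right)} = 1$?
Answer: $i \sqrt{13} \approx 3.6056 i$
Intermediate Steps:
$w{\left(Y \right)} = 1$
$y = 1$
$j = -68$
$g{\left(W,L \right)} = -14$ ($g{\left(W,L \right)} = 2 - 4 \left(1 + 3\right) = 2 - 16 = -14$)
$\sqrt{g{\left(j,-140 \right)} + y} = \sqrt{-14 + 1} = \sqrt{-13} = i \sqrt{13}$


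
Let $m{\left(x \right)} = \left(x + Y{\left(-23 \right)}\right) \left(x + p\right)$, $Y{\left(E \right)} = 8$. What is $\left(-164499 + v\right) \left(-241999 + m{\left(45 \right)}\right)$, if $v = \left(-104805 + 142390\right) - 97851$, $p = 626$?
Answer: $46399587540$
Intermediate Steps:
$v = -60266$ ($v = 37585 - 97851 = -60266$)
$m{\left(x \right)} = \left(8 + x\right) \left(626 + x\right)$ ($m{\left(x \right)} = \left(x + 8\right) \left(x + 626\right) = \left(8 + x\right) \left(626 + x\right)$)
$\left(-164499 + v\right) \left(-241999 + m{\left(45 \right)}\right) = \left(-164499 - 60266\right) \left(-241999 + \left(5008 + 45^{2} + 634 \cdot 45\right)\right) = - 224765 \left(-241999 + \left(5008 + 2025 + 28530\right)\right) = - 224765 \left(-241999 + 35563\right) = \left(-224765\right) \left(-206436\right) = 46399587540$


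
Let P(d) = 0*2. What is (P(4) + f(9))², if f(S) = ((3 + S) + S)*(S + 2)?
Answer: 53361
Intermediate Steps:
P(d) = 0
f(S) = (2 + S)*(3 + 2*S) (f(S) = (3 + 2*S)*(2 + S) = (2 + S)*(3 + 2*S))
(P(4) + f(9))² = (0 + (6 + 2*9² + 7*9))² = (0 + (6 + 2*81 + 63))² = (0 + (6 + 162 + 63))² = (0 + 231)² = 231² = 53361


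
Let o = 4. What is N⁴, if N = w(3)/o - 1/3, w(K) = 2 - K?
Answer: 2401/20736 ≈ 0.11579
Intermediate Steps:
N = -7/12 (N = (2 - 1*3)/4 - 1/3 = (2 - 3)*(¼) - 1*⅓ = -1*¼ - ⅓ = -¼ - ⅓ = -7/12 ≈ -0.58333)
N⁴ = (-7/12)⁴ = 2401/20736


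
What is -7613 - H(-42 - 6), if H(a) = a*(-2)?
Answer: -7709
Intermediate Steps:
H(a) = -2*a
-7613 - H(-42 - 6) = -7613 - (-2)*(-42 - 6) = -7613 - (-2)*(-48) = -7613 - 1*96 = -7613 - 96 = -7709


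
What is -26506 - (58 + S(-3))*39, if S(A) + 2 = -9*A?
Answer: -29743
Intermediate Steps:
S(A) = -2 - 9*A
-26506 - (58 + S(-3))*39 = -26506 - (58 + (-2 - 9*(-3)))*39 = -26506 - (58 + (-2 + 27))*39 = -26506 - (58 + 25)*39 = -26506 - 83*39 = -26506 - 1*3237 = -26506 - 3237 = -29743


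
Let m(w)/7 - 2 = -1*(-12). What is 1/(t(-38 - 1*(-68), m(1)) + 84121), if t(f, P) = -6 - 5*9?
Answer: 1/84070 ≈ 1.1895e-5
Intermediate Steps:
m(w) = 98 (m(w) = 14 + 7*(-1*(-12)) = 14 + 7*12 = 14 + 84 = 98)
t(f, P) = -51 (t(f, P) = -6 - 45 = -51)
1/(t(-38 - 1*(-68), m(1)) + 84121) = 1/(-51 + 84121) = 1/84070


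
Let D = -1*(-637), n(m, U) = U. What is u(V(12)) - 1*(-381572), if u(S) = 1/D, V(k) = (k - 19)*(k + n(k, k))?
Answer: 243061365/637 ≈ 3.8157e+5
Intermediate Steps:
V(k) = 2*k*(-19 + k) (V(k) = (k - 19)*(k + k) = (-19 + k)*(2*k) = 2*k*(-19 + k))
D = 637
u(S) = 1/637
u(V(12)) - 1*(-381572) = 1/637 - 1*(-381572) = 1/637 + 381572 = 243061365/637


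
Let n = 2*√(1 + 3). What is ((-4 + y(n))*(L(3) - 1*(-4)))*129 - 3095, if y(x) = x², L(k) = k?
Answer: 7741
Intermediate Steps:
n = 4 (n = 2*√4 = 2*2 = 4)
((-4 + y(n))*(L(3) - 1*(-4)))*129 - 3095 = ((-4 + 4²)*(3 - 1*(-4)))*129 - 3095 = ((-4 + 16)*(3 + 4))*129 - 3095 = (12*7)*129 - 3095 = 84*129 - 3095 = 10836 - 3095 = 7741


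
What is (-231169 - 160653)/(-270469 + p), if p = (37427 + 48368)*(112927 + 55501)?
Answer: -391822/14450009791 ≈ -2.7116e-5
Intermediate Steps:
p = 14450280260 (p = 85795*168428 = 14450280260)
(-231169 - 160653)/(-270469 + p) = (-231169 - 160653)/(-270469 + 14450280260) = -391822/14450009791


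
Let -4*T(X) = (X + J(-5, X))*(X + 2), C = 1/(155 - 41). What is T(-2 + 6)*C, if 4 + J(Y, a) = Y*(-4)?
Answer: -5/19 ≈ -0.26316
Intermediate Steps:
J(Y, a) = -4 - 4*Y (J(Y, a) = -4 + Y*(-4) = -4 - 4*Y)
C = 1/114 ≈ 0.0087719
T(X) = -(2 + X)*(16 + X)/4 (T(X) = -(X + (-4 - 4*(-5)))*(X + 2)/4 = -(X + (-4 + 20))*(2 + X)/4 = -(X + 16)*(2 + X)/4 = -(16 + X)*(2 + X)/4 = -(2 + X)*(16 + X)/4)
T(-2 + 6)*C = (-8 - 9*(-2 + 6)/2 - (-2 + 6)²/4)*(1/114) = (-8 - 9/2*4 - ¼*4²)*(1/114) = (-8 - 18 - ¼*16)*(1/114) = (-8 - 18 - 4)*(1/114) = -30*1/114 = -5/19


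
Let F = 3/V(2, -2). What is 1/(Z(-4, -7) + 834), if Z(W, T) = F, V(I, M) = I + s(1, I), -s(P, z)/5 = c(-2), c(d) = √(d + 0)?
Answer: 15014/12523347 - 5*I*√2/12523347 ≈ 0.0011989 - 5.6463e-7*I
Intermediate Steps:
c(d) = √d
s(P, z) = -5*I*√2
V(I, M) = I - 5*I*√2
F = 3/(2 - 5*I*√2) ≈ 0.11111 + 0.39284*I
Z(W, T) = ⅑ + 5*I*√2/18
1/(Z(-4, -7) + 834) = 1/((⅑ + 5*I*√2/18) + 834) = 1/(7507/9 + 5*I*√2/18)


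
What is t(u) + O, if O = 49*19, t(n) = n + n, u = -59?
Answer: 813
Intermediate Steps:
t(n) = 2*n
O = 931
t(u) + O = 2*(-59) + 931 = -118 + 931 = 813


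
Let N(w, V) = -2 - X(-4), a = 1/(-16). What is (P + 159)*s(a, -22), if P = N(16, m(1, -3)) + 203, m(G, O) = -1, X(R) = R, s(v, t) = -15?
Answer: -5460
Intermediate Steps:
a = -1/16 ≈ -0.062500
N(w, V) = 2 (N(w, V) = -2 - 1*(-4) = -2 + 4 = 2)
P = 205 (P = 2 + 203 = 205)
(P + 159)*s(a, -22) = (205 + 159)*(-15) = 364*(-15) = -5460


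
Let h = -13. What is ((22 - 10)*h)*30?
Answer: -4680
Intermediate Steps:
((22 - 10)*h)*30 = ((22 - 10)*(-13))*30 = (12*(-13))*30 = -156*30 = -4680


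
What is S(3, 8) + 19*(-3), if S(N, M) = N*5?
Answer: -42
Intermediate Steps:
S(N, M) = 5*N
S(3, 8) + 19*(-3) = 5*3 + 19*(-3) = 15 - 57 = -42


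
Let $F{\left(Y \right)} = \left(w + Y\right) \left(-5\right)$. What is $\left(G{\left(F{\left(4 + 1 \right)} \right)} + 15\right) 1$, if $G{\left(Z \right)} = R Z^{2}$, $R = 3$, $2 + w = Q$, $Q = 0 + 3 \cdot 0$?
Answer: $690$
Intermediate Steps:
$Q = 0$ ($Q = 0 + 0 = 0$)
$w = -2$ ($w = -2 + 0 = -2$)
$F{\left(Y \right)} = 10 - 5 Y$ ($F{\left(Y \right)} = \left(-2 + Y\right) \left(-5\right) = 10 - 5 Y$)
$G{\left(Z \right)} = 3 Z^{2}$
$\left(G{\left(F{\left(4 + 1 \right)} \right)} + 15\right) 1 = \left(3 \left(10 - 5 \left(4 + 1\right)\right)^{2} + 15\right) 1 = \left(3 \left(10 - 25\right)^{2} + 15\right) 1 = \left(3 \left(-15\right)^{2} + 15\right) 1 = \left(3 \cdot 225 + 15\right) 1 = \left(675 + 15\right) 1 = 690 \cdot 1 = 690$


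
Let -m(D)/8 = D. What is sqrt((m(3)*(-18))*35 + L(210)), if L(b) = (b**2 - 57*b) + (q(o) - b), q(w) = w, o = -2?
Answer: sqrt(47038) ≈ 216.88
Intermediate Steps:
m(D) = -8*D
L(b) = -2 + b**2 - 58*b (L(b) = (b**2 - 57*b) + (-2 - b) = -2 + b**2 - 58*b)
sqrt((m(3)*(-18))*35 + L(210)) = sqrt((-8*3*(-18))*35 + (-2 + 210**2 - 58*210)) = sqrt(-24*(-18)*35 + (-2 + 44100 - 12180)) = sqrt(432*35 + 31918) = sqrt(15120 + 31918) = sqrt(47038)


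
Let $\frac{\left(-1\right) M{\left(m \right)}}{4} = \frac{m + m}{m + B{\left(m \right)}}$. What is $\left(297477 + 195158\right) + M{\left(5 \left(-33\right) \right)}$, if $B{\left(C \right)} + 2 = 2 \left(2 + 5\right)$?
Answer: $\frac{25123945}{51} \approx 4.9263 \cdot 10^{5}$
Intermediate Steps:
$B{\left(C \right)} = 12$ ($B{\left(C \right)} = -2 + 2 \left(2 + 5\right) = -2 + 2 \cdot 7 = -2 + 14 = 12$)
$M{\left(m \right)} = - \frac{8 m}{12 + m}$ ($M{\left(m \right)} = - 4 \frac{m + m}{m + 12} = - 4 \frac{2 m}{12 + m} = - \frac{8 m}{12 + m}$)
$\left(297477 + 195158\right) + M{\left(5 \left(-33\right) \right)} = \left(297477 + 195158\right) - \frac{8 \cdot 5 \left(-33\right)}{12 + 5 \left(-33\right)} = 492635 - - \frac{1320}{12 - 165} = 492635 - - \frac{1320}{-153} = 492635 - \left(-1320\right) \left(- \frac{1}{153}\right) = 492635 - \frac{440}{51} = \frac{25123945}{51}$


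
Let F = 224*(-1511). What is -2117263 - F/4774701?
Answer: -10109297424899/4774701 ≈ -2.1173e+6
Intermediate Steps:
F = -338464
-2117263 - F/4774701 = -2117263 - (-338464)/4774701 = -2117263 - 1*(-338464/4774701) = -2117263 + 338464/4774701 = -10109297424899/4774701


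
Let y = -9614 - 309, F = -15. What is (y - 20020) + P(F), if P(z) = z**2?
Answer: -29718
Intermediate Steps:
y = -9923
(y - 20020) + P(F) = (-9923 - 20020) + (-15)**2 = -29943 + 225 = -29718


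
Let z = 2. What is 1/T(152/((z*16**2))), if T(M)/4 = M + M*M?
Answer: 1024/1577 ≈ 0.64933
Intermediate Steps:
T(M) = 4*M + 4*M**2 (T(M) = 4*(M + M*M) = 4*(M + M**2) = 4*M + 4*M**2)
1/T(152/((z*16**2))) = 1/(4*(152/((2*16**2)))*(1 + 152/((2*16**2)))) = 1/(4*(152/((2*256)))*(1 + 152/((2*256)))) = 1/(4*(152/512)*(1 + 152/512)) = 1/(4*(152*(1/512))*(1 + 152*(1/512))) = 1/(4*(19/64)*(1 + 19/64)) = 1/(4*(19/64)*(83/64)) = 1/(1577/1024) = 1024/1577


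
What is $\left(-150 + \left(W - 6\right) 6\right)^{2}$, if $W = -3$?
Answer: $41616$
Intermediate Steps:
$\left(-150 + \left(W - 6\right) 6\right)^{2} = \left(-150 + \left(-3 - 6\right) 6\right)^{2} = \left(-150 - 54\right)^{2} = \left(-204\right)^{2} = 41616$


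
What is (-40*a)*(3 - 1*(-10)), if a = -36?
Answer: 18720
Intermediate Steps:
(-40*a)*(3 - 1*(-10)) = (-40*(-36))*(3 - 1*(-10)) = 1440*(3 + 10) = 1440*13 = 18720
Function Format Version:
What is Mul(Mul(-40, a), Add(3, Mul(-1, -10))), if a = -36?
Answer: 18720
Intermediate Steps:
Mul(Mul(-40, a), Add(3, Mul(-1, -10))) = Mul(Mul(-40, -36), Add(3, Mul(-1, -10))) = Mul(1440, Add(3, 10)) = Mul(1440, 13) = 18720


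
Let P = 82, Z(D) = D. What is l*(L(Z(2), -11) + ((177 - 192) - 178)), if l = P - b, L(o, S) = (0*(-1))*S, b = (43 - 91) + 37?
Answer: -17949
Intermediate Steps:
b = -11 (b = -48 + 37 = -11)
L(o, S) = 0 (L(o, S) = 0*S = 0)
l = 93 (l = 82 - 1*(-11) = 82 + 11 = 93)
l*(L(Z(2), -11) + ((177 - 192) - 178)) = 93*(0 + ((177 - 192) - 178)) = 93*(0 + (-15 - 178)) = 93*(0 - 193) = 93*(-193) = -17949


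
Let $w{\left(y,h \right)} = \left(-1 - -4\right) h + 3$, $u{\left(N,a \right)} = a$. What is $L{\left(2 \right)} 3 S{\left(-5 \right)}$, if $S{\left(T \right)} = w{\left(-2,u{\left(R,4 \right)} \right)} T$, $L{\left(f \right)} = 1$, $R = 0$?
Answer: $-225$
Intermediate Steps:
$w{\left(y,h \right)} = 3 + 3 h$ ($w{\left(y,h \right)} = \left(-1 + 4\right) h + 3 = 3 h + 3 = 3 + 3 h$)
$S{\left(T \right)} = 15 T$ ($S{\left(T \right)} = \left(3 + 3 \cdot 4\right) T = \left(3 + 12\right) T = 15 T$)
$L{\left(2 \right)} 3 S{\left(-5 \right)} = 1 \cdot 3 \cdot 15 \left(-5\right) = 3 \left(-75\right) = -225$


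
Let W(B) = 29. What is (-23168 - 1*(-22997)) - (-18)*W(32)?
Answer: 351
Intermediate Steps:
(-23168 - 1*(-22997)) - (-18)*W(32) = (-23168 - 1*(-22997)) - (-18)*29 = (-23168 + 22997) - 1*(-522) = -171 + 522 = 351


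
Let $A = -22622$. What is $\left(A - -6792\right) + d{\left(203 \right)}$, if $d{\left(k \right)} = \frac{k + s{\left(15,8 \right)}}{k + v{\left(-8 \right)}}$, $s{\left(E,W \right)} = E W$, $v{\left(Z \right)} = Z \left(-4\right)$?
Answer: $- \frac{3719727}{235} \approx -15829.0$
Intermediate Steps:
$v{\left(Z \right)} = - 4 Z$
$d{\left(k \right)} = \frac{120 + k}{32 + k}$ ($d{\left(k \right)} = \frac{k + 15 \cdot 8}{k - -32} = \frac{k + 120}{k + 32} = \frac{120 + k}{32 + k}$)
$\left(A - -6792\right) + d{\left(203 \right)} = \left(-22622 - -6792\right) + \frac{120 + 203}{32 + 203} = \left(-22622 + 6792\right) + \frac{1}{235} \cdot 323 = -15830 + \frac{1}{235} \cdot 323 = -15830 + \frac{323}{235} = - \frac{3719727}{235}$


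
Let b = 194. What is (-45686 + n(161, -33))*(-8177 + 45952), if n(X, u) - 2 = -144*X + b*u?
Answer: -2843324250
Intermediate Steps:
n(X, u) = 2 - 144*X + 194*u (n(X, u) = 2 + (-144*X + 194*u) = 2 - 144*X + 194*u)
(-45686 + n(161, -33))*(-8177 + 45952) = (-45686 + (2 - 144*161 + 194*(-33)))*(-8177 + 45952) = (-45686 + (2 - 23184 - 6402))*37775 = (-45686 - 29584)*37775 = -75270*37775 = -2843324250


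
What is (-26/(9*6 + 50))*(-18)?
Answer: 9/2 ≈ 4.5000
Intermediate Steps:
(-26/(9*6 + 50))*(-18) = (-26/(54 + 50))*(-18) = (-26/104)*(-18) = ((1/104)*(-26))*(-18) = -1/4*(-18) = 9/2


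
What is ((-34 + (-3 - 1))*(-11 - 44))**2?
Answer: 4368100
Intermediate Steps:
((-34 + (-3 - 1))*(-11 - 44))**2 = ((-34 - 4)*(-55))**2 = (-38*(-55))**2 = 2090**2 = 4368100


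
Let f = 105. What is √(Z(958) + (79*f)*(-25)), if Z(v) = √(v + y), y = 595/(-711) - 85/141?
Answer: √(-25730534442375 + 89112*√1854491267)/11139 ≈ 455.35*I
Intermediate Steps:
y = -48110/33417 (y = 595*(-1/711) - 85*1/141 = -595/711 - 85/141 = -48110/33417 ≈ -1.4397)
Z(v) = √(-48110/33417 + v) (Z(v) = √(v - 48110/33417) = √(-48110/33417 + v))
√(Z(958) + (79*f)*(-25)) = √(√(-178632430 + 124077321*958)/11139 + (79*105)*(-25)) = √(√(-178632430 + 118866073518)/11139 + 8295*(-25)) = √(√118687441088/11139 - 207375) = √((8*√1854491267)/11139 - 207375) = √(8*√1854491267/11139 - 207375) = √(-207375 + 8*√1854491267/11139)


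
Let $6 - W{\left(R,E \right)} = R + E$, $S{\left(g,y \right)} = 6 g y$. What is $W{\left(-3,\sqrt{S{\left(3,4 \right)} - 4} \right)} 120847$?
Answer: $1087623 - 241694 \sqrt{17} \approx 91093.0$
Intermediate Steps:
$S{\left(g,y \right)} = 6 g y$
$W{\left(R,E \right)} = 6 - E - R$ ($W{\left(R,E \right)} = 6 - \left(R + E\right) = 6 - \left(E + R\right) = 6 - E - R$)
$W{\left(-3,\sqrt{S{\left(3,4 \right)} - 4} \right)} 120847 = \left(6 - \sqrt{6 \cdot 3 \cdot 4 - 4} - -3\right) 120847 = \left(6 - \sqrt{72 - 4} + 3\right) 120847 = \left(6 - \sqrt{68} + 3\right) 120847 = \left(6 - 2 \sqrt{17} + 3\right) 120847 = \left(9 - 2 \sqrt{17}\right) 120847 = 1087623 - 241694 \sqrt{17}$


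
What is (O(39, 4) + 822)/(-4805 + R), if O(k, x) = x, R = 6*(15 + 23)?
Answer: -826/4577 ≈ -0.18047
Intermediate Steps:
R = 228 (R = 6*38 = 228)
(O(39, 4) + 822)/(-4805 + R) = (4 + 822)/(-4805 + 228) = 826/(-4577) = 826*(-1/4577) = -826/4577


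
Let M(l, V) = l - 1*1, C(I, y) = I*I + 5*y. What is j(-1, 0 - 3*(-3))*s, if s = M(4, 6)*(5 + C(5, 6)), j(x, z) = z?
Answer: 1620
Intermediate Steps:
C(I, y) = I² + 5*y
M(l, V) = -1 + l (M(l, V) = l - 1 = -1 + l)
s = 180 (s = (-1 + 4)*(5 + (5² + 5*6)) = 3*(5 + (25 + 30)) = 3*(5 + 55) = 3*60 = 180)
j(-1, 0 - 3*(-3))*s = (0 - 3*(-3))*180 = (0 + 9)*180 = 9*180 = 1620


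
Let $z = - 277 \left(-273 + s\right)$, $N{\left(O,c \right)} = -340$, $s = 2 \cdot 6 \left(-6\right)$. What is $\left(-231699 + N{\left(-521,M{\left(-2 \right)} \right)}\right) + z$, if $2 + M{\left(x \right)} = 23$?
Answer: $-136474$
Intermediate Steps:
$M{\left(x \right)} = 21$ ($M{\left(x \right)} = -2 + 23 = 21$)
$s = -72$ ($s = 12 \left(-6\right) = -72$)
$z = 95565$ ($z = - 277 \left(-273 - 72\right) = \left(-277\right) \left(-345\right) = 95565$)
$\left(-231699 + N{\left(-521,M{\left(-2 \right)} \right)}\right) + z = \left(-231699 - 340\right) + 95565 = -232039 + 95565 = -136474$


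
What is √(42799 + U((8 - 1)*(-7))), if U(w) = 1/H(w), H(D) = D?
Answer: 5*√83886/7 ≈ 206.88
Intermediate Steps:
U(w) = 1/w
√(42799 + U((8 - 1)*(-7))) = √(42799 + 1/((8 - 1)*(-7))) = √(42799 + 1/(7*(-7))) = √(42799 + 1/(-49)) = √(42799 - 1/49) = √(2097150/49) = 5*√83886/7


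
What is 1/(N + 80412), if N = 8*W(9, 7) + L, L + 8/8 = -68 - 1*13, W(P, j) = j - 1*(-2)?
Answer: 1/80402 ≈ 1.2438e-5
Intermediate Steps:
W(P, j) = 2 + j (W(P, j) = j + 2 = 2 + j)
L = -82 (L = -1 + (-68 - 1*13) = -1 + (-68 - 13) = -1 - 81 = -82)
N = -10 (N = 8*(2 + 7) - 82 = 8*9 - 82 = 72 - 82 = -10)
1/(N + 80412) = 1/(-10 + 80412) = 1/80402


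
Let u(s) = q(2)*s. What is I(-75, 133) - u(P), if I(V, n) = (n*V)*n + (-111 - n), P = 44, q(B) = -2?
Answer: -1326831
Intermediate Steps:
I(V, n) = -111 - n + V*n**2 (I(V, n) = (V*n)*n + (-111 - n) = V*n**2 + (-111 - n) = -111 - n + V*n**2)
u(s) = -2*s
I(-75, 133) - u(P) = (-111 - 1*133 - 75*133**2) - (-2)*44 = (-111 - 133 - 75*17689) - 1*(-88) = (-111 - 133 - 1326675) + 88 = -1326919 + 88 = -1326831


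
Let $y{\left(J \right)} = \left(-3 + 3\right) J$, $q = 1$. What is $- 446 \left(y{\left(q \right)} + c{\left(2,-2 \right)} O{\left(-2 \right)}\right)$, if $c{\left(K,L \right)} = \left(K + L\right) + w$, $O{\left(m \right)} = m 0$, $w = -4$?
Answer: $0$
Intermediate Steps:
$y{\left(J \right)} = 0$ ($y{\left(J \right)} = 0 J = 0$)
$O{\left(m \right)} = 0$
$c{\left(K,L \right)} = -4 + K + L$ ($c{\left(K,L \right)} = \left(K + L\right) - 4 = -4 + K + L$)
$- 446 \left(y{\left(q \right)} + c{\left(2,-2 \right)} O{\left(-2 \right)}\right) = - 446 \left(0 + \left(-4 + 2 - 2\right) 0\right) = - 446 \left(0 - 0\right) = - 446 \left(0 + 0\right) = \left(-446\right) 0 = 0$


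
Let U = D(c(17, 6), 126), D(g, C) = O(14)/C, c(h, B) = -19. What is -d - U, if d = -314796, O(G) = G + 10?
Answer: 6610712/21 ≈ 3.1480e+5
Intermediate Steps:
O(G) = 10 + G
D(g, C) = 24/C (D(g, C) = (10 + 14)/C = 24/C)
U = 4/21 (U = 24/126 = 24*(1/126) = 4/21 ≈ 0.19048)
-d - U = -1*(-314796) - 1*4/21 = 314796 - 4/21 = 6610712/21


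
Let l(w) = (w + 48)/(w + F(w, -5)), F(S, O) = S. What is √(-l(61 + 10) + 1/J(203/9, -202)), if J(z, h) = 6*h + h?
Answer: 3*I*√234821566/50197 ≈ 0.91582*I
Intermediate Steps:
J(z, h) = 7*h
l(w) = (48 + w)/(2*w) (l(w) = (w + 48)/(w + w) = (48 + w)/((2*w)) = (48 + w)*(1/(2*w)) = (48 + w)/(2*w))
√(-l(61 + 10) + 1/J(203/9, -202)) = √(-(48 + (61 + 10))/(2*(61 + 10)) + 1/(7*(-202))) = √(-(48 + 71)/(2*71) + 1/(-1414)) = √(-119/(2*71) - 1/1414) = √(-1*119/142 - 1/1414) = √(-119/142 - 1/1414) = √(-42102/50197) = 3*I*√234821566/50197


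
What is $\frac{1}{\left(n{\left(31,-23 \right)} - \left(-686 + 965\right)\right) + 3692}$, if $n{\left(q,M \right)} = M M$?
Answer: $\frac{1}{3942} \approx 0.00025368$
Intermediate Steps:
$n{\left(q,M \right)} = M^{2}$
$\frac{1}{\left(n{\left(31,-23 \right)} - \left(-686 + 965\right)\right) + 3692} = \frac{1}{\left(\left(-23\right)^{2} - \left(-686 + 965\right)\right) + 3692} = \frac{1}{\left(529 - 279\right) + 3692} = \frac{1}{250 + 3692} = \frac{1}{3942}$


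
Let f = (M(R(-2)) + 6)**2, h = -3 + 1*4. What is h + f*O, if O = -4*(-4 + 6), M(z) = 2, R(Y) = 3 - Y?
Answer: -511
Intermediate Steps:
h = 1 (h = -3 + 4 = 1)
O = -8 (O = -4*2 = -8)
f = 64 (f = (2 + 6)**2 = 8**2 = 64)
h + f*O = 1 + 64*(-8) = 1 - 512 = -511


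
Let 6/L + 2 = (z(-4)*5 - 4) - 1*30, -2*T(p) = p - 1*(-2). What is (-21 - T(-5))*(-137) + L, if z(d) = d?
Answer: 86307/28 ≈ 3082.4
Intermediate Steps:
T(p) = -1 - p/2 (T(p) = -(p - 1*(-2))/2 = -(p + 2)/2 = -(2 + p)/2 = -1 - p/2)
L = -3/28 (L = 6/(-2 + ((-4*5 - 4) - 1*30)) = 6/(-2 + ((-20 - 4) - 30)) = 6/(-2 + (-24 - 30)) = 6/(-2 - 54) = 6/(-56) = 6*(-1/56) = -3/28 ≈ -0.10714)
(-21 - T(-5))*(-137) + L = (-21 - (-1 - 1/2*(-5)))*(-137) - 3/28 = (-21 - (-1 + 5/2))*(-137) - 3/28 = (-21 - 1*3/2)*(-137) - 3/28 = (-21 - 3/2)*(-137) - 3/28 = -45/2*(-137) - 3/28 = 6165/2 - 3/28 = 86307/28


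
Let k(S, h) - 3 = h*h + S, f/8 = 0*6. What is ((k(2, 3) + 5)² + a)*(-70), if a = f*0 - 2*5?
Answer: -24570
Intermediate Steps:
f = 0 (f = 8*(0*6) = 8*0 = 0)
k(S, h) = 3 + S + h² (k(S, h) = 3 + (h*h + S) = 3 + (h² + S) = 3 + (S + h²) = 3 + S + h²)
a = -10 (a = 0*0 - 2*5 = 0 - 10 = -10)
((k(2, 3) + 5)² + a)*(-70) = (((3 + 2 + 3²) + 5)² - 10)*(-70) = (((3 + 2 + 9) + 5)² - 10)*(-70) = ((14 + 5)² - 10)*(-70) = (19² - 10)*(-70) = (361 - 10)*(-70) = 351*(-70) = -24570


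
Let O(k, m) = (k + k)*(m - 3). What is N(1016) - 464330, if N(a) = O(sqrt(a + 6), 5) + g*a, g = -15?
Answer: -479570 + 4*sqrt(1022) ≈ -4.7944e+5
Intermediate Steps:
O(k, m) = 2*k*(-3 + m) (O(k, m) = (2*k)*(-3 + m) = 2*k*(-3 + m))
N(a) = -15*a + 4*sqrt(6 + a) (N(a) = 2*sqrt(a + 6)*(-3 + 5) - 15*a = 2*sqrt(6 + a)*2 - 15*a = 4*sqrt(6 + a) - 15*a = -15*a + 4*sqrt(6 + a))
N(1016) - 464330 = (-15*1016 + 4*sqrt(6 + 1016)) - 464330 = (-15240 + 4*sqrt(1022)) - 464330 = -479570 + 4*sqrt(1022)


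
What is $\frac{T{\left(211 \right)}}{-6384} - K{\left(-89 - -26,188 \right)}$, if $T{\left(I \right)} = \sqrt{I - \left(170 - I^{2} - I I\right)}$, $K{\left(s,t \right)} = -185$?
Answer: $185 - \frac{\sqrt{89083}}{6384} \approx 184.95$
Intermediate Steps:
$T{\left(I \right)} = \sqrt{-170 + I + 2 I^{2}}$ ($T{\left(I \right)} = \sqrt{I + \left(\left(I^{2} + I^{2}\right) - 170\right)} = \sqrt{I + \left(2 I^{2} - 170\right)} = \sqrt{I + \left(-170 + 2 I^{2}\right)} = \sqrt{-170 + I + 2 I^{2}}$)
$\frac{T{\left(211 \right)}}{-6384} - K{\left(-89 - -26,188 \right)} = \frac{\sqrt{-170 + 211 + 2 \cdot 211^{2}}}{-6384} - -185 = \sqrt{-170 + 211 + 2 \cdot 44521} \left(- \frac{1}{6384}\right) + 185 = \sqrt{-170 + 211 + 89042} \left(- \frac{1}{6384}\right) + 185 = \sqrt{89083} \left(- \frac{1}{6384}\right) + 185 = - \frac{\sqrt{89083}}{6384} + 185 = 185 - \frac{\sqrt{89083}}{6384}$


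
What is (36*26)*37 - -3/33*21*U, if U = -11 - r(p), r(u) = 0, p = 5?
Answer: 34611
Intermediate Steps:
U = -11 (U = -11 - 1*0 = -11 + 0 = -11)
(36*26)*37 - -3/33*21*U = (36*26)*37 - -3/33*21*(-11) = 936*37 - -3*1/33*21*(-11) = 34632 - (-1/11*21)*(-11) = 34632 - (-21)*(-11)/11 = 34632 - 1*21 = 34632 - 21 = 34611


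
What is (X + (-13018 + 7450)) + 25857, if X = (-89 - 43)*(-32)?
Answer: 24513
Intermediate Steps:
X = 4224 (X = -132*(-32) = 4224)
(X + (-13018 + 7450)) + 25857 = (4224 + (-13018 + 7450)) + 25857 = (4224 - 5568) + 25857 = -1344 + 25857 = 24513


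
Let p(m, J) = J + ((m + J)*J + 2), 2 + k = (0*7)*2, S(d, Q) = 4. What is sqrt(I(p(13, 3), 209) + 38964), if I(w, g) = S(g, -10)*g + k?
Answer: 3*sqrt(4422) ≈ 199.49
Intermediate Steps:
k = -2 (k = -2 + (0*7)*2 = -2 + 0*2 = -2 + 0 = -2)
p(m, J) = 2 + J + J*(J + m) (p(m, J) = J + ((J + m)*J + 2) = J + (J*(J + m) + 2) = J + (2 + J*(J + m)) = 2 + J + J*(J + m))
I(w, g) = -2 + 4*g (I(w, g) = 4*g - 2 = -2 + 4*g)
sqrt(I(p(13, 3), 209) + 38964) = sqrt((-2 + 4*209) + 38964) = sqrt((-2 + 836) + 38964) = sqrt(834 + 38964) = sqrt(39798) = 3*sqrt(4422)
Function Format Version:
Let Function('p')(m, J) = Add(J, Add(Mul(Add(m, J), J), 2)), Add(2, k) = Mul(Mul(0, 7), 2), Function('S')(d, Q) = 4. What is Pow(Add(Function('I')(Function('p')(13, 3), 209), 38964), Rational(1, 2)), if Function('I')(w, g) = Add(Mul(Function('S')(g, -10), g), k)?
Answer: Mul(3, Pow(4422, Rational(1, 2))) ≈ 199.49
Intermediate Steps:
k = -2 (k = Add(-2, Mul(Mul(0, 7), 2)) = Add(-2, Mul(0, 2)) = Add(-2, 0) = -2)
Function('p')(m, J) = Add(2, J, Mul(J, Add(J, m))) (Function('p')(m, J) = Add(J, Add(Mul(Add(J, m), J), 2)) = Add(J, Add(Mul(J, Add(J, m)), 2)) = Add(J, Add(2, Mul(J, Add(J, m)))) = Add(2, J, Mul(J, Add(J, m))))
Function('I')(w, g) = Add(-2, Mul(4, g)) (Function('I')(w, g) = Add(Mul(4, g), -2) = Add(-2, Mul(4, g)))
Pow(Add(Function('I')(Function('p')(13, 3), 209), 38964), Rational(1, 2)) = Pow(Add(Add(-2, Mul(4, 209)), 38964), Rational(1, 2)) = Pow(Add(Add(-2, 836), 38964), Rational(1, 2)) = Pow(Add(834, 38964), Rational(1, 2)) = Pow(39798, Rational(1, 2)) = Mul(3, Pow(4422, Rational(1, 2)))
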